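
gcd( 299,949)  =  13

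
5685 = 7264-1579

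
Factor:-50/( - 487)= 2^1*5^2*487^(  -  1)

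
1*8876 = 8876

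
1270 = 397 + 873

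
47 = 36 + 11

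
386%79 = 70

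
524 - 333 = 191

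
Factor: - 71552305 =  - 5^1 * 11^1*283^1*4597^1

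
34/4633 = 34/4633  =  0.01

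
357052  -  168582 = 188470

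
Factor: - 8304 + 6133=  - 13^1*167^1 = - 2171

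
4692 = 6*782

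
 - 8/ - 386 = 4/193= 0.02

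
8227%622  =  141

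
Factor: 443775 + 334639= 2^1*7^2*13^2*47^1 = 778414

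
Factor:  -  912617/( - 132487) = 19^( -2)*23^1*367^( - 1)*39679^1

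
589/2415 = 589/2415 = 0.24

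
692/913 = 692/913= 0.76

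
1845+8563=10408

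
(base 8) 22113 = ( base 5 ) 244131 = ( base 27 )CK3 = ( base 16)244B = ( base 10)9291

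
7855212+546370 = 8401582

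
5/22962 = 5/22962 = 0.00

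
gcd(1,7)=1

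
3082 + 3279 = 6361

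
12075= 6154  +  5921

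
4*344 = 1376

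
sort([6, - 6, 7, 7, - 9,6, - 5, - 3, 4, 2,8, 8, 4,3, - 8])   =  [  -  9, - 8,-6,-5, - 3,2,3,4, 4,6, 6, 7,7,8,  8 ] 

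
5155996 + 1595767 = 6751763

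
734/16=367/8 = 45.88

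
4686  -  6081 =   -  1395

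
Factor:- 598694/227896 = -641/244 = -2^( - 2)* 61^ (-1) * 641^1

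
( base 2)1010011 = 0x53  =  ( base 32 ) 2j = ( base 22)3h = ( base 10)83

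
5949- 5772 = 177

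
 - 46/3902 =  - 23/1951 = -  0.01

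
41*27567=1130247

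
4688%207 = 134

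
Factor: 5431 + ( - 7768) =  - 2337 = - 3^1*19^1*41^1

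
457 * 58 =26506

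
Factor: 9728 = 2^9*19^1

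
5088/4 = 1272 = 1272.00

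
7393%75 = 43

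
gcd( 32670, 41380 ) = 10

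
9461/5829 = 9461/5829 = 1.62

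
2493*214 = 533502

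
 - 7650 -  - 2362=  - 5288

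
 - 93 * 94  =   - 8742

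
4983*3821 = 19040043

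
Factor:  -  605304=  -  2^3*3^2*7^1*1201^1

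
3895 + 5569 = 9464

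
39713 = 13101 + 26612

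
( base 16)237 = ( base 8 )1067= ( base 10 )567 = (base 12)3b3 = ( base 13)348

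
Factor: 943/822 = 2^( - 1) * 3^( - 1)*23^1*41^1*137^( - 1 )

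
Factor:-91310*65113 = -2^1*5^1*19^1 * 23^2*149^1*397^1  =  - 5945468030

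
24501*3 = 73503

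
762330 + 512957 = 1275287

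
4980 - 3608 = 1372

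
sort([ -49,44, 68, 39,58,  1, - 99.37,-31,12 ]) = [-99.37, - 49, - 31, 1, 12, 39, 44, 58,  68]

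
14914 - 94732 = -79818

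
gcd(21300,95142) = 6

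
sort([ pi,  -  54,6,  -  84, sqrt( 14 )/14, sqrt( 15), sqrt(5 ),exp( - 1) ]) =[- 84,-54, sqrt( 14 )/14,exp(  -  1 ), sqrt( 5 ), pi, sqrt( 15),6] 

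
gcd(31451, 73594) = 1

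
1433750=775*1850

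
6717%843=816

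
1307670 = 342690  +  964980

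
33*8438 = 278454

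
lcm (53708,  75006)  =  4350348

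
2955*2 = 5910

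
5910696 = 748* 7902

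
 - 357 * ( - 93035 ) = 33213495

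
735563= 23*31981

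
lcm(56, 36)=504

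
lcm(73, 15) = 1095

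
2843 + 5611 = 8454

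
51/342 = 17/114 = 0.15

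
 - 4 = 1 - 5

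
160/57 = 2 + 46/57 = 2.81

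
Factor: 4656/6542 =2328/3271=2^3* 3^1 * 97^1*3271^( - 1 ) 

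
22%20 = 2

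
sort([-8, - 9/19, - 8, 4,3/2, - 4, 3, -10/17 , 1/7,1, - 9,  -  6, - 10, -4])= [ - 10,  -  9, - 8 , - 8,-6,- 4,-4, - 10/17, - 9/19, 1/7, 1, 3/2,3,4]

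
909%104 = 77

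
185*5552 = 1027120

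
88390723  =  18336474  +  70054249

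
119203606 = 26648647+92554959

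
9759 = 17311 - 7552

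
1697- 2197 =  -500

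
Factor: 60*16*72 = 69120 = 2^9 * 3^3*5^1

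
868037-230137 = 637900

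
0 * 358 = 0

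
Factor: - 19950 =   -  2^1*3^1 * 5^2*7^1*19^1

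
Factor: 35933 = 35933^1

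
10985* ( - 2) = - 21970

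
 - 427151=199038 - 626189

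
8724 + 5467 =14191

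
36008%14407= 7194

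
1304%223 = 189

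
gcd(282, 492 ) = 6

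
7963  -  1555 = 6408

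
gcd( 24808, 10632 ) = 3544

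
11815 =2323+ 9492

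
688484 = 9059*76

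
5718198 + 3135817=8854015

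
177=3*59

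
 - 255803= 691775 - 947578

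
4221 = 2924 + 1297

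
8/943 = 8/943 = 0.01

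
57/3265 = 57/3265= 0.02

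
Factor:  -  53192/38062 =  - 2^2*61^1*109^1*19031^( - 1) =- 26596/19031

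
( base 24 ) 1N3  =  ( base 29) 1a0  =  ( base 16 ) 46B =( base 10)1131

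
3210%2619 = 591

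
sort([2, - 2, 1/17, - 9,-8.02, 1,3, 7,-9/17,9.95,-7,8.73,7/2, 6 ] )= [  -  9 , - 8.02, - 7, - 2,  -  9/17,1/17, 1, 2,3,7/2, 6,7, 8.73,9.95]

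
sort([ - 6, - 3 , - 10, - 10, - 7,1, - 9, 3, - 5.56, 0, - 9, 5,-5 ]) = [ - 10, - 10, -9, - 9, - 7 , - 6, - 5.56, - 5,-3,0, 1, 3,5] 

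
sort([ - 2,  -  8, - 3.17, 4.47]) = [ - 8,-3.17, - 2,  4.47 ]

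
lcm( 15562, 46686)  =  46686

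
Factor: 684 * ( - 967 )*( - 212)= 2^4* 3^2 * 19^1*53^1*967^1 =140222736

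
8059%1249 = 565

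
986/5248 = 493/2624 = 0.19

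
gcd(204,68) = 68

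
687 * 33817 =23232279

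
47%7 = 5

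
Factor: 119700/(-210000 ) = -2^(-2)*3^1*5^(-2 )*19^1 = - 57/100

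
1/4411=1/4411 = 0.00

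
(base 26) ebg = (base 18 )1c2a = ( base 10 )9766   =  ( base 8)23046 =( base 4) 2120212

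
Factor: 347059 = 347059^1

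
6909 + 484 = 7393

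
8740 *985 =8608900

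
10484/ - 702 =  - 5242/351 = -14.93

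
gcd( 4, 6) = 2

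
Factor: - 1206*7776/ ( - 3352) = 2^3*3^7*67^1*419^( - 1) = 1172232/419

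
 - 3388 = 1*(-3388 )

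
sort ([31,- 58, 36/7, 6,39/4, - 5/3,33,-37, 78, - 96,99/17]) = [ - 96, - 58, - 37,-5/3,36/7, 99/17 , 6, 39/4,31,33 , 78] 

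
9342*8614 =80471988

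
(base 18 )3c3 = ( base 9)1563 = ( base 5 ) 14231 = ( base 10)1191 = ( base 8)2247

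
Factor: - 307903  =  -307903^1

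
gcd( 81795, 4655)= 665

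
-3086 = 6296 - 9382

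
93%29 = 6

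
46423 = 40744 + 5679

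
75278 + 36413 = 111691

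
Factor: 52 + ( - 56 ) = - 2^2=-4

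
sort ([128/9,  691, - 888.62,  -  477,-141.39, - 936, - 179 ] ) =[-936, - 888.62, - 477, - 179, - 141.39, 128/9 , 691 ] 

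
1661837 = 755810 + 906027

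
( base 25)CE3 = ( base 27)akn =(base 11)599A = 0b1111010101101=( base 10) 7853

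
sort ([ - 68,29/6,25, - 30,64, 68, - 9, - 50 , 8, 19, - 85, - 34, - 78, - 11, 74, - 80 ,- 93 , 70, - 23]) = [ - 93, - 85, - 80, - 78, - 68, - 50, - 34,  -  30 ,-23,- 11, - 9,  29/6, 8,  19,25, 64,68, 70,74 ]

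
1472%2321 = 1472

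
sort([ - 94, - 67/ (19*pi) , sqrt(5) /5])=[ - 94, - 67/( 19* pi ), sqrt (5 )/5]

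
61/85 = 61/85 = 0.72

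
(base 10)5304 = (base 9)7243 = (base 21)c0c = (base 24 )950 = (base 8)12270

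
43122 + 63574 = 106696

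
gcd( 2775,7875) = 75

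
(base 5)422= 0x70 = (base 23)4k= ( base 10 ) 112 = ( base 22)52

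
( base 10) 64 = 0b1000000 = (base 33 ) 1V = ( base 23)2I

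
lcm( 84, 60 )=420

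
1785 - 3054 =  - 1269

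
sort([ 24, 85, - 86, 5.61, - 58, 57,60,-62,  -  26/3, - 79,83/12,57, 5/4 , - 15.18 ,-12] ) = [- 86, - 79,- 62 ,- 58,-15.18, - 12, - 26/3,5/4, 5.61,83/12 , 24 , 57,  57, 60 , 85 ] 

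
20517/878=20517/878=23.37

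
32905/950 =6581/190 = 34.64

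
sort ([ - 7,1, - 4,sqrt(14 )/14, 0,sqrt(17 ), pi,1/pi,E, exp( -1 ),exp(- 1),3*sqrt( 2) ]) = [ - 7, - 4,0,sqrt(14 ) /14,1/pi,  exp( - 1 ),exp ( - 1 ),1,  E,pi,sqrt( 17),3*sqrt(2)]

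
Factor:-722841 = -3^1  *7^1*34421^1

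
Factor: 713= 23^1*31^1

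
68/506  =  34/253 = 0.13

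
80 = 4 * 20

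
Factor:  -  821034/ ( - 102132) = 2^( - 1)*2837^ ( - 1)*45613^1 = 45613/5674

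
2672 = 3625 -953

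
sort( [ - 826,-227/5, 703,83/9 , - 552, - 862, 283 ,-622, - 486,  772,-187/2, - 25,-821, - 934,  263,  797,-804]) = [ - 934,-862,  -  826, - 821, - 804,-622,-552,- 486, - 187/2, - 227/5, - 25 , 83/9, 263  ,  283, 703,  772,797]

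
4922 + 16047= 20969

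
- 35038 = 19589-54627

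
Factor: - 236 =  - 2^2*59^1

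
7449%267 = 240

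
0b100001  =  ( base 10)33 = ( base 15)23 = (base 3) 1020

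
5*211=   1055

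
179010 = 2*89505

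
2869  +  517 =3386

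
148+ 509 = 657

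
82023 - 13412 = 68611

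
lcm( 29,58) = 58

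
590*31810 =18767900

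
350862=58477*6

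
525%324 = 201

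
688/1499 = 688/1499 = 0.46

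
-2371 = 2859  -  5230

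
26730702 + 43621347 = 70352049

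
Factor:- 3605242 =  -2^1*1802621^1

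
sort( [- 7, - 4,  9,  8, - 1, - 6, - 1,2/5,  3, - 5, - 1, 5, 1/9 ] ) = [ - 7,  -  6, - 5,-4 , - 1, - 1,-1,  1/9, 2/5, 3,5 , 8,9] 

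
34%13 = 8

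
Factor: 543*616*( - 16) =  - 2^7*3^1 *7^1*11^1 * 181^1=- 5351808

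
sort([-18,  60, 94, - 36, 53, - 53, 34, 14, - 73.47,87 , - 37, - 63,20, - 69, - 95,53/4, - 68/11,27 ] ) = [ - 95, - 73.47, - 69, - 63  , - 53,- 37 , - 36,  -  18, - 68/11, 53/4,  14,  20,  27, 34,  53 , 60, 87,  94]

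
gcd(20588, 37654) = 2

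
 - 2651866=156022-2807888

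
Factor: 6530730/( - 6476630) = -653073/647663 = - 3^1 *217691^1*647663^( - 1) 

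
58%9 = 4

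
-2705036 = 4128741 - 6833777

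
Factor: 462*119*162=8906436 =2^2 * 3^5*7^2*11^1 *17^1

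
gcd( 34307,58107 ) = 7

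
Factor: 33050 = 2^1*5^2*661^1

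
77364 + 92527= 169891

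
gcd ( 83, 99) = 1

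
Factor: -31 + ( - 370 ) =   -  401 = - 401^1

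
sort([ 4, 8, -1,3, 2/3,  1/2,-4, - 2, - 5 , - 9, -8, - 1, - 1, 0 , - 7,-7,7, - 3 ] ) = [ - 9 ,  -  8, - 7, - 7, - 5,- 4 , - 3, - 2 , - 1, - 1, - 1, 0 , 1/2,  2/3 , 3,4,7, 8 ] 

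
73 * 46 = 3358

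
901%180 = 1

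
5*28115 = 140575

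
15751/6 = 15751/6 = 2625.17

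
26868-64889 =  - 38021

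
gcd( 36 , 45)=9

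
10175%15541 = 10175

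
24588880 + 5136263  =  29725143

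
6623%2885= 853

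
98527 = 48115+50412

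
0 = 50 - 50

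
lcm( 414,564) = 38916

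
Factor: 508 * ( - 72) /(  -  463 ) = 2^5 * 3^2*127^1* 463^(-1 ) = 36576/463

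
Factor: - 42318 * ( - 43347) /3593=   2^1 * 3^3  *2351^1 *3593^( - 1)*14449^1 = 1834358346/3593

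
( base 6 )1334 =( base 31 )B5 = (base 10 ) 346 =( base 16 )15a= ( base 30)BG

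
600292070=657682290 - 57390220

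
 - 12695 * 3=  - 38085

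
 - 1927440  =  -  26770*72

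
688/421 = 1 + 267/421 = 1.63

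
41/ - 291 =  - 41/291 = - 0.14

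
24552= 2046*12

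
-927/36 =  - 103/4 = - 25.75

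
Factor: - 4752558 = - 2^1*3^2*264031^1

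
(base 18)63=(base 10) 111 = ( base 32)3F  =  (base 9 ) 133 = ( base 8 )157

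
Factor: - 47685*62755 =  - 3^1 * 5^2* 7^1 * 11^2*17^2*163^1 = - 2992472175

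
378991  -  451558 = -72567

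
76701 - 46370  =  30331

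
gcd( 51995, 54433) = 1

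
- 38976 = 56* ( - 696 ) 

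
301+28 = 329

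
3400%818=128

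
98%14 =0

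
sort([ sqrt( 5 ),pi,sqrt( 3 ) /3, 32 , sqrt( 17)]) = [ sqrt( 3 ) /3, sqrt(5 ), pi, sqrt( 17),  32]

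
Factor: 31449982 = 2^1*1093^1*14387^1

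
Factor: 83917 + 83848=5^1 * 13^1 * 29^1*89^1 = 167765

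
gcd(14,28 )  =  14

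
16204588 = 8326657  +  7877931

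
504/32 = 15 + 3/4 = 15.75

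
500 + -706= -206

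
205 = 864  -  659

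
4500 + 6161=10661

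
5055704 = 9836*514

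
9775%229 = 157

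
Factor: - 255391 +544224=288833 = 288833^1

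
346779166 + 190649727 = 537428893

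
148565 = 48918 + 99647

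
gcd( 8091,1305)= 261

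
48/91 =48/91 = 0.53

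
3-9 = -6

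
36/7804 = 9/1951= 0.00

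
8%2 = 0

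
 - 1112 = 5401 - 6513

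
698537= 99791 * 7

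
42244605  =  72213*585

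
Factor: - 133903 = - 7^1*11^1*37^1 * 47^1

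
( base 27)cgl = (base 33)8ER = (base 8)21761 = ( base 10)9201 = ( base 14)34D3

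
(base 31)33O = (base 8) 5670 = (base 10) 3000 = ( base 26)4BA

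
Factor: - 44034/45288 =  - 2^(-2 )  *  3^( - 1)*17^( - 1 )*37^(-1 )*41^1* 179^1  =  - 7339/7548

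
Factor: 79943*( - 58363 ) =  - 58363^1*79943^1  =  - 4665713309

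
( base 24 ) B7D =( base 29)7ll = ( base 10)6517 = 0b1100101110101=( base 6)50101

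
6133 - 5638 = 495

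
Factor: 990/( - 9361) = - 2^1*3^2*5^1*23^( - 1) * 37^( - 1) = - 90/851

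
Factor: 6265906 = 2^1*31^1*101063^1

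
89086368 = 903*98656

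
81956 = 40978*2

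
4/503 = 4/503=0.01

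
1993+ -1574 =419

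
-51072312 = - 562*90876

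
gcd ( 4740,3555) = 1185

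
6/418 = 3/209 = 0.01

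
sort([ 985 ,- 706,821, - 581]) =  [ - 706, - 581,821, 985]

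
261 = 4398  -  4137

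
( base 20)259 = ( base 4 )32031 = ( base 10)909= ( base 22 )1j7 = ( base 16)38D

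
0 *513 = 0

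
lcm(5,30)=30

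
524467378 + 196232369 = 720699747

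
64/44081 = 64/44081 = 0.00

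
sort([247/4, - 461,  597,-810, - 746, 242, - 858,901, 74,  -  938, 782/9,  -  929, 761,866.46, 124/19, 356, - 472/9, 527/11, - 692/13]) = [-938,-929, - 858,- 810,-746, - 461, - 692/13, - 472/9,124/19, 527/11, 247/4, 74, 782/9, 242, 356, 597 , 761, 866.46, 901]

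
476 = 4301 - 3825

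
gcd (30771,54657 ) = 9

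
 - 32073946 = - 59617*538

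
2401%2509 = 2401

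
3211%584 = 291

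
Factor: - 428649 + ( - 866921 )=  - 1295570  =  - 2^1*5^1*17^1*7621^1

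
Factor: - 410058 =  - 2^1*3^2*11^1*19^1*109^1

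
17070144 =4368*3908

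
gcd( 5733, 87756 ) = 3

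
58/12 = 29/6 = 4.83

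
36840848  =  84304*437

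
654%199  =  57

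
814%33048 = 814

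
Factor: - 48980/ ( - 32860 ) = 79/53=53^ ( - 1)*79^1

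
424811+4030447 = 4455258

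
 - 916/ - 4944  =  229/1236 = 0.19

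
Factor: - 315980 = - 2^2*5^1*7^1*37^1*61^1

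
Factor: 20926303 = 17^1 * 89^1*13831^1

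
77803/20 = 77803/20 = 3890.15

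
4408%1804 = 800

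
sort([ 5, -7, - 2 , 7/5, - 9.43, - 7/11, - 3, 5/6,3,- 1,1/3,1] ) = [ - 9.43, - 7,-3,- 2, - 1 ,- 7/11, 1/3, 5/6, 1,7/5,  3,5]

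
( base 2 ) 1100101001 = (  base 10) 809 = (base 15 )38E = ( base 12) 575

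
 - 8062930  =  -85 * 94858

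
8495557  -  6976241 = 1519316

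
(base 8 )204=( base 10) 132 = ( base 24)5c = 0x84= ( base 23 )5H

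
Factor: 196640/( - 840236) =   -  2^3*5^1*23^(-1 )*1229^1*9133^(  -  1) = - 49160/210059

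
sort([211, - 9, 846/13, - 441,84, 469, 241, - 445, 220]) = [ - 445, - 441, - 9, 846/13, 84, 211,220,  241,  469]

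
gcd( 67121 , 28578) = 1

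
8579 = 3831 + 4748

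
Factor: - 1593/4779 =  - 3^( - 1)= -1/3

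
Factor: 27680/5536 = 5^1 = 5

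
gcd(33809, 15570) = 1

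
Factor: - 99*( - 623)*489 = 30160053 = 3^3*7^1*11^1*89^1*163^1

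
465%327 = 138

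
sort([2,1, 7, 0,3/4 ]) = [0,3/4,1,2,7 ]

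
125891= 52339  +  73552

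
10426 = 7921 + 2505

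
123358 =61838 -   -  61520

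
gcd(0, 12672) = 12672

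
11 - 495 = -484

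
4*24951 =99804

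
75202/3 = 25067+1/3 = 25067.33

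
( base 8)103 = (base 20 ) 37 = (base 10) 67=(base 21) 34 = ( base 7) 124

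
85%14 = 1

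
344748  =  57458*6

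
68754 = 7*9822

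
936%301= 33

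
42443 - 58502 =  - 16059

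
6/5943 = 2/1981 =0.00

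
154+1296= 1450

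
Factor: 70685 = 5^1*67^1*211^1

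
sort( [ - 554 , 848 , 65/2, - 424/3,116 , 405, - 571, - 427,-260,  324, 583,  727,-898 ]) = [ - 898 ,-571, - 554,-427, - 260,-424/3,65/2,  116,324, 405,  583 , 727 , 848]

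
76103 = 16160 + 59943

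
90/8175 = 6/545= 0.01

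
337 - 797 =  - 460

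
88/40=11/5 = 2.20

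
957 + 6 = 963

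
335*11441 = 3832735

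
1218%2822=1218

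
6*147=882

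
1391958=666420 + 725538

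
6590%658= 10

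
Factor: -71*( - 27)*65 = 3^3*5^1* 13^1 *71^1 = 124605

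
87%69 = 18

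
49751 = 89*559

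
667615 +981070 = 1648685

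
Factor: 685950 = 2^1 * 3^1 * 5^2*17^1*269^1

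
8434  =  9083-649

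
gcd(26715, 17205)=15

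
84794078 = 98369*862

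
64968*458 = 29755344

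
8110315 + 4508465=12618780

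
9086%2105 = 666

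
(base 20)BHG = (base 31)4td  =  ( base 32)4kk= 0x1294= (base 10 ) 4756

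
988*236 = 233168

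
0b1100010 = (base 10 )98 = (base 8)142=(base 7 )200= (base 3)10122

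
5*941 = 4705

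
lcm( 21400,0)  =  0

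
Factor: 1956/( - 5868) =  - 1/3= -3^( - 1 ) 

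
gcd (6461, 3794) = 7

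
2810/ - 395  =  -562/79 = - 7.11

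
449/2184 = 449/2184 = 0.21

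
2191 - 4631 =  - 2440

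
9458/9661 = 9458/9661 = 0.98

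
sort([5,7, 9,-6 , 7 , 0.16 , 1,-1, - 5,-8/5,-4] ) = [-6, - 5 ,-4 ,-8/5, - 1,0.16 , 1,5,7, 7, 9]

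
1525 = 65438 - 63913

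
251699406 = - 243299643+494999049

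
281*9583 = 2692823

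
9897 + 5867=15764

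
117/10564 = 117/10564 = 0.01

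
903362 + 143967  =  1047329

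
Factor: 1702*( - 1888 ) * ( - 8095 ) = 26012278720= 2^6 * 5^1*23^1 * 37^1 * 59^1 * 1619^1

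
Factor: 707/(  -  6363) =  - 1/9  =  - 3^( - 2)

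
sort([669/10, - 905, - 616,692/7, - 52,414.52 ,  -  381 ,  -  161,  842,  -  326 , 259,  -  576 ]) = [  -  905, - 616, - 576, - 381, - 326, - 161, - 52, 669/10, 692/7,  259,414.52, 842 ] 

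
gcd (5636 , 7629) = 1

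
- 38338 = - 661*58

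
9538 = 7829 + 1709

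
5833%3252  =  2581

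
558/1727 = 558/1727 = 0.32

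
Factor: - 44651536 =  - 2^4*2790721^1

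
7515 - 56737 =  -49222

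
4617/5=923 + 2/5 = 923.40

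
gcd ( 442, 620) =2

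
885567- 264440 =621127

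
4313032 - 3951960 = 361072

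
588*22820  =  13418160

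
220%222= 220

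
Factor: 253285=5^1*179^1*283^1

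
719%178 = 7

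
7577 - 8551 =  - 974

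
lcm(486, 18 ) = 486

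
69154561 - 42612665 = 26541896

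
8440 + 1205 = 9645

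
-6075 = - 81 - 5994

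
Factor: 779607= 3^2*29^2*103^1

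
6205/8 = 775 + 5/8 = 775.62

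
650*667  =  433550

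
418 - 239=179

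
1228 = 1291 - 63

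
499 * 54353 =27122147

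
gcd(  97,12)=1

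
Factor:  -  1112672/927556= - 2^3*7^(-1) * 11^1 * 29^1*109^1 * 157^( - 1 )*211^( - 1) = -278168/231889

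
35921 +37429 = 73350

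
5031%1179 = 315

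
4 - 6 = - 2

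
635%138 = 83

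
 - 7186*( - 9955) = 71536630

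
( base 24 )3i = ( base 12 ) 76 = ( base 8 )132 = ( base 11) 82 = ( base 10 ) 90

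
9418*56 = 527408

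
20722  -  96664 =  - 75942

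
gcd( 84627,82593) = 9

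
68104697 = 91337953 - 23233256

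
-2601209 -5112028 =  - 7713237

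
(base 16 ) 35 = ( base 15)38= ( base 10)53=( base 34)1J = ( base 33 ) 1k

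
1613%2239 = 1613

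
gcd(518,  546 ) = 14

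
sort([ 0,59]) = [ 0 , 59]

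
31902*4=127608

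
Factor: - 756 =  - 2^2*3^3 * 7^1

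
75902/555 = 136 + 422/555 =136.76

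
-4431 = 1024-5455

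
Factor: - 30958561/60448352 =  - 2^( - 5 )*89^1*347849^1*1889011^( - 1)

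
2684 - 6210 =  - 3526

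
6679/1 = 6679  =  6679.00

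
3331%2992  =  339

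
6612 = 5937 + 675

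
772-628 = 144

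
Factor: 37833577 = 2633^1*14369^1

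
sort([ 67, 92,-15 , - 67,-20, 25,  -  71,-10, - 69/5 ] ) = [-71,  -  67,-20,-15,-69/5,-10,25, 67,92 ] 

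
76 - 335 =-259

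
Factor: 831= 3^1 * 277^1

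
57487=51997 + 5490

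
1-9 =- 8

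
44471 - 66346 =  - 21875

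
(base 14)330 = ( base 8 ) 1166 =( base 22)16e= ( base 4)21312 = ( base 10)630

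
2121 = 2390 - 269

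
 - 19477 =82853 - 102330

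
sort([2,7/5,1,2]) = [1,  7/5 , 2 , 2]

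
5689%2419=851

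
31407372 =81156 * 387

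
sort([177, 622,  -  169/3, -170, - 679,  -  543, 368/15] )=[ - 679, - 543, - 170, - 169/3, 368/15,177,622 ]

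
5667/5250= 1 + 139/1750  =  1.08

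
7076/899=244/31=7.87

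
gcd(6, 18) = 6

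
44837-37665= 7172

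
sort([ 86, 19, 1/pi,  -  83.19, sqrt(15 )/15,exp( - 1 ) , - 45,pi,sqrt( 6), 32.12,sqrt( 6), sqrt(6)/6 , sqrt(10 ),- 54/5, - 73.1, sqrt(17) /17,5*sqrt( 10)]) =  [- 83.19,-73.1, - 45, - 54/5,sqrt ( 17 )/17,sqrt(15)/15, 1/pi, exp( - 1), sqrt (6 )/6,  sqrt (6),sqrt( 6 ), pi, sqrt( 10), 5 *sqrt( 10), 19,32.12, 86] 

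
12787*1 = 12787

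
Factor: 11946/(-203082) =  - 1/17 = -17^( - 1)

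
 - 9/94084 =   -  9/94084 = - 0.00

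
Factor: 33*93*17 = 3^2*11^1*17^1*31^1 = 52173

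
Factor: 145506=2^1*3^1*24251^1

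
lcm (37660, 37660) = 37660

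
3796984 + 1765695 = 5562679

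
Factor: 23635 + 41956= 65591 = 107^1*613^1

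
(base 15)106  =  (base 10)231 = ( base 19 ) C3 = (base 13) 14a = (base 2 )11100111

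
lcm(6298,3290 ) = 220430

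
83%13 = 5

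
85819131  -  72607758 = 13211373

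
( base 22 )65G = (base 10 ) 3030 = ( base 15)D70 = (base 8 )5726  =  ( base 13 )14C1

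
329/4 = 329/4  =  82.25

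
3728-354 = 3374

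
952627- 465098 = 487529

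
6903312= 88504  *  78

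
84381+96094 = 180475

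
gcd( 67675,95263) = 1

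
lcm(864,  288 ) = 864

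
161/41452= 161/41452= 0.00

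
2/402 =1/201 = 0.00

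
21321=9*2369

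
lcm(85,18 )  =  1530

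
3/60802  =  3/60802 = 0.00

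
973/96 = 10+13/96 =10.14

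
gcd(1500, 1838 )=2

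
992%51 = 23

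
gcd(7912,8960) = 8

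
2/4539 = 2/4539 = 0.00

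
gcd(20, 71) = 1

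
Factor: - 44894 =-2^1* 22447^1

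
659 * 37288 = 24572792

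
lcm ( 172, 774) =1548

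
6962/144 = 3481/72 = 48.35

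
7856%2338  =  842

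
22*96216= 2116752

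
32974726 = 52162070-19187344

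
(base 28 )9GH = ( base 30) 8al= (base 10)7521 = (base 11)5718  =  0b1110101100001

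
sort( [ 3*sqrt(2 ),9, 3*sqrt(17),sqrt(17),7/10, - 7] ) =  [ - 7,7/10,sqrt(17) , 3*sqrt( 2),9,3 * sqrt(17 ) ]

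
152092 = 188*809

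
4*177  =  708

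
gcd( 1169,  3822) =7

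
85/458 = 85/458 = 0.19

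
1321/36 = 1321/36 = 36.69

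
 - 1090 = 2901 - 3991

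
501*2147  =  1075647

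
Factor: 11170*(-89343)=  - 997961310 = - 2^1  *  3^4*5^1 * 1103^1*1117^1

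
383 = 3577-3194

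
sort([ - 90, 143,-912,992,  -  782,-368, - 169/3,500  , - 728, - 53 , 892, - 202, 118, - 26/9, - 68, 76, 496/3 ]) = [ - 912, - 782, - 728, - 368, - 202 , - 90, - 68, - 169/3, - 53, - 26/9, 76, 118,  143,496/3,500, 892, 992] 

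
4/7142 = 2/3571 = 0.00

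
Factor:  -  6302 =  - 2^1*23^1*137^1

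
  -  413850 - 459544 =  - 873394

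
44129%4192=2209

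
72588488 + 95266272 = 167854760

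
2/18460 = 1/9230 = 0.00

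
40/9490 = 4/949 = 0.00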